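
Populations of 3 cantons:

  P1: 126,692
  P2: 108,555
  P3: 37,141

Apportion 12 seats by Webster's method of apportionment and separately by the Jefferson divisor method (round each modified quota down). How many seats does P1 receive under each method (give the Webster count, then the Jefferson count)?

Webster: P1 5, P2 5, P3 2.
Jefferson: P1 6, P2 5, P3 1.
P1 gets 5 under Webster and 6 under Jefferson.

5 and 6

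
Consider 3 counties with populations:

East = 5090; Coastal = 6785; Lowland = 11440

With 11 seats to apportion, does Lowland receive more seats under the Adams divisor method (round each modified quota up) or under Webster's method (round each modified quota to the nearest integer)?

Adams: East 3, Coastal 3, Lowland 5.
Webster: East 2, Coastal 3, Lowland 6.
Lowland gets 5 under Adams and 6 under Webster.

Webster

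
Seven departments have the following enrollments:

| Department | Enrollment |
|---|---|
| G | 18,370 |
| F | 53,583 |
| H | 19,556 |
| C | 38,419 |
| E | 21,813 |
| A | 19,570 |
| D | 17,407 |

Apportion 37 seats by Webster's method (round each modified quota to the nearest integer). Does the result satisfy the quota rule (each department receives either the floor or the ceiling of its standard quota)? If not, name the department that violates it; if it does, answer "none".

none

Standard quotas: G 3.602, F 10.505, H 3.834, C 7.532, E 4.277, A 3.837, D 3.413.
Webster allocation: G 4, F 10, H 4, C 8, E 4, A 4, D 3.
Every allocation lies between the lower and upper quota.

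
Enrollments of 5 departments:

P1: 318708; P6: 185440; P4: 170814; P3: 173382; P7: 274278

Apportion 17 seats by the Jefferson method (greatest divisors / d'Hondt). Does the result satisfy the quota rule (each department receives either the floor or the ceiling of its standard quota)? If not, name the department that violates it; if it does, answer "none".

none

Standard quotas: P1 4.826, P6 2.808, P4 2.587, P3 2.626, P7 4.153.
Jefferson allocation: P1 5, P6 3, P4 2, P3 3, P7 4.
Every allocation lies between the lower and upper quota.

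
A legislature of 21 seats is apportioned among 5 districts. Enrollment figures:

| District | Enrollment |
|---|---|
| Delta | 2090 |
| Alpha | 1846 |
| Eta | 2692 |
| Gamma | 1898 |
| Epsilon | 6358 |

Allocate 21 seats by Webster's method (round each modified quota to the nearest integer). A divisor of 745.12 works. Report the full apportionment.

Delta=3; Alpha=2; Eta=4; Gamma=3; Epsilon=9

With modified divisor 745.12: modified quotas Delta 2.805, Alpha 2.477, Eta 3.613, Gamma 2.547, Epsilon 8.533.
Rounding to the nearest integer: Delta 3, Alpha 2, Eta 4, Gamma 3, Epsilon 9 (total 21).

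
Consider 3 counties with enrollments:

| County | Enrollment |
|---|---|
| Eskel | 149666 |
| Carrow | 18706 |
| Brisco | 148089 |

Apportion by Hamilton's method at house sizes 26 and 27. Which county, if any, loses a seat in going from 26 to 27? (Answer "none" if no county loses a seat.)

At 26 seats: Eskel 12, Carrow 2, Brisco 12.
At 27 seats: Eskel 13, Carrow 1, Brisco 13.
Carrow drops from 2 to 1.

Carrow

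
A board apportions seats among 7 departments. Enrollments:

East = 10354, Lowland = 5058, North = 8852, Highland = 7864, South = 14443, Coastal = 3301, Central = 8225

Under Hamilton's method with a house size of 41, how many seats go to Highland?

6

Standard divisor: 58097 ÷ 41 = 1417.
Standard quotas: East 7.3070, Lowland 3.5695, North 6.2470, Highland 5.5498, South 10.1927, Coastal 2.3296, Central 5.8045.
Lower quotas: East 7, Lowland 3, North 6, Highland 5, South 10, Coastal 2, Central 5 (sum 38, leaving 3 seats).
Remainders in descending order: Central 0.8045, Lowland 0.5695, Highland 0.5498, Coastal 0.3296, East 0.3070, North 0.2470, South 0.1927.
Largest remainders: Central, Lowland, Highland receive the extra seats.
Highland receives 6.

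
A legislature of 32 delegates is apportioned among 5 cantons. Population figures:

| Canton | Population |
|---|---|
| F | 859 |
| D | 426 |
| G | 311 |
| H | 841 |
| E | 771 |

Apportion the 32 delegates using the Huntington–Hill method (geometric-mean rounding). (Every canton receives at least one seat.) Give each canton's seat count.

F: 9, D: 4, G: 3, H: 8, E: 8

With divisor 100: modified quotas F 8.590, D 4.260, G 3.110, H 8.410, E 7.710.
Geometric-mean thresholds: F √(8·9)=8.485, D √(4·5)=4.472, G √(3·4)=3.464, H √(8·9)=8.485, E √(7·8)=7.483.
Each quota rounded against its threshold gives F 9, D 4, G 3, H 8, E 8 (total 32).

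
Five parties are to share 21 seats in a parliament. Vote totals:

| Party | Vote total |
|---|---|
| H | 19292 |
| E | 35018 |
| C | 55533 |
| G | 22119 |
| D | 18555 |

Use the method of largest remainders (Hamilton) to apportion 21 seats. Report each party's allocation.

H: 3, E: 5, C: 8, G: 3, D: 2

Total 150517; standard divisor 150517/21 ≈ 7167.476.
Standard quotas: H 2.6916, E 4.8857, C 7.7479, G 3.0860, D 2.5888.
Lower quotas: H 2, E 4, C 7, G 3, D 2 (sum 18, leaving 3 seats).
Remainders in descending order: E 0.8857, C 0.7479, H 0.6916, D 0.5888, G 0.0860.
The surplus seats go to E, C, H.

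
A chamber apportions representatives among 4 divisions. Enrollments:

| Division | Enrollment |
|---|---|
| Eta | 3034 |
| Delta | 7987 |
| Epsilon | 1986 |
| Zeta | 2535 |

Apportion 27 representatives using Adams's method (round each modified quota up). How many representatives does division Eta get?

Standard divisor 15542/27 ≈ 575.63; standard quotas: Eta 5.271, Delta 13.875, Epsilon 3.450, Zeta 4.404.
Rounding up gives 6, 14, 4, 5 = 29 seats, so the divisor must be adjusted.
With modified divisor 620: modified quotas Eta 4.894, Delta 12.882, Epsilon 3.203, Zeta 4.089.
Rounding up: Eta 5, Delta 13, Epsilon 4, Zeta 5 (total 27).
Eta receives 5.

5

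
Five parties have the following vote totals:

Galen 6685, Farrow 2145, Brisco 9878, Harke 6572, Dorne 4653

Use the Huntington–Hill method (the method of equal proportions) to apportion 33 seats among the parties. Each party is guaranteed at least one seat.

With divisor 886: modified quotas Galen 7.545, Farrow 2.421, Brisco 11.149, Harke 7.418, Dorne 5.252.
Geometric-mean thresholds: Galen √(7·8)=7.483, Farrow √(2·3)=2.449, Brisco √(11·12)=11.489, Harke √(7·8)=7.483, Dorne √(5·6)=5.477.
Each quota rounded against its threshold gives Galen 8, Farrow 2, Brisco 11, Harke 7, Dorne 5 (total 33).

Galen 8, Farrow 2, Brisco 11, Harke 7, Dorne 5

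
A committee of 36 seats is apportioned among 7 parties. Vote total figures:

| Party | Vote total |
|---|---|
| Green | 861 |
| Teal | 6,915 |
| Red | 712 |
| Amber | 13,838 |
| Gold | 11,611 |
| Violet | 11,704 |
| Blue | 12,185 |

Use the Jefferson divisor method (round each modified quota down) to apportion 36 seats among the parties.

Green: 0, Teal: 4, Red: 0, Amber: 9, Gold: 7, Violet: 8, Blue: 8

Standard divisor 57826/36 ≈ 1606.278; standard quotas: Green 0.536, Teal 4.305, Red 0.443, Amber 8.615, Gold 7.229, Violet 7.286, Blue 7.586.
Rounding down gives 0, 4, 0, 8, 7, 7, 7 = 33 seats, so the divisor must be adjusted.
With modified divisor 1457: modified quotas Green 0.591, Teal 4.746, Red 0.489, Amber 9.498, Gold 7.969, Violet 8.033, Blue 8.363.
Rounding down: Green 0, Teal 4, Red 0, Amber 9, Gold 7, Violet 8, Blue 8 (total 36).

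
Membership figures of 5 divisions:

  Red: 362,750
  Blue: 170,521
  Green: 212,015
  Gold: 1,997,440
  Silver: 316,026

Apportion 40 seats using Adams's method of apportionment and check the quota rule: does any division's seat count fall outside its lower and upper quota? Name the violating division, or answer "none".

Gold

Standard quotas: Red 4.744, Blue 2.230, Green 2.773, Gold 26.121, Silver 4.133.
Adams allocation: Red 5, Blue 3, Green 3, Gold 25, Silver 4.
Gold has quota 26.121 (lower 26, upper 27) but receives 25 — outside the quota interval.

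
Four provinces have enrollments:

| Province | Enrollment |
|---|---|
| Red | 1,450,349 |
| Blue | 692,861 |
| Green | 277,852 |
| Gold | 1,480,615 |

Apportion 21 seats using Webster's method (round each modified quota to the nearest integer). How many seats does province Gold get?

Standard divisor 3901677/21 ≈ 185794.143; standard quotas: Red 7.806, Blue 3.729, Green 1.495, Gold 7.969.
Rounding to the nearest integer gives Red 8, Blue 4, Green 1, Gold 8 — total 21, matching the house size, so no adjustment is needed.
Gold receives 8.

8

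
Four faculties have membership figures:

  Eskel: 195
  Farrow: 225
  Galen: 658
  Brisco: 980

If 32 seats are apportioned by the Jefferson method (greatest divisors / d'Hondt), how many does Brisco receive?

16

Standard divisor 2058/32 ≈ 64.312; standard quotas: Eskel 3.032, Farrow 3.499, Galen 10.231, Brisco 15.238.
Rounding down gives 3, 3, 10, 15 = 31 seats, so the divisor must be adjusted.
With modified divisor 60: modified quotas Eskel 3.250, Farrow 3.750, Galen 10.967, Brisco 16.333.
Rounding down: Eskel 3, Farrow 3, Galen 10, Brisco 16 (total 32).
Brisco receives 16.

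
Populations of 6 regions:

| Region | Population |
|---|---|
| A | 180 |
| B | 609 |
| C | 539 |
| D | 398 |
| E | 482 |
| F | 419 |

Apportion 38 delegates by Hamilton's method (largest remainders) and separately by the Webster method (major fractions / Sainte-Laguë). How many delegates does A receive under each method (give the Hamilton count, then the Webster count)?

2 and 3

Hamilton: A 2, B 9, C 8, D 6, E 7, F 6.
Webster: A 3, B 8, C 8, D 6, E 7, F 6.
A gets 2 under Hamilton and 3 under Webster.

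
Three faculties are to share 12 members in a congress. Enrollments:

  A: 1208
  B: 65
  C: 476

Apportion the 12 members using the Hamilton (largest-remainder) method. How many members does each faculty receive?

Total 1749; standard divisor 1749/12 ≈ 145.75.
Standard quotas: A 8.288, B 0.446, C 3.266.
Lower quotas: A 8, B 0, C 3 (sum 11, leaving 1 seat).
Remainders in descending order: B 0.446, A 0.288, C 0.266.
The surplus seat goes to B.

A: 8, B: 1, C: 3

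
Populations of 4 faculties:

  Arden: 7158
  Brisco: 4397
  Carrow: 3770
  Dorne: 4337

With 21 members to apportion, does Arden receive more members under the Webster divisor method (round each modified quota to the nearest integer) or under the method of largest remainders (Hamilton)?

Webster: Arden 7, Brisco 5, Carrow 4, Dorne 5.
Hamilton: Arden 8, Brisco 5, Carrow 4, Dorne 4.
Arden gets 7 under Webster and 8 under Hamilton.

Hamilton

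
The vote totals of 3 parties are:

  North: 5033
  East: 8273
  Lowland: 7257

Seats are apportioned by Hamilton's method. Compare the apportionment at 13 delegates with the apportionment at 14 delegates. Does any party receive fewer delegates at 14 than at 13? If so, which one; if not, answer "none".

none

At 13 seats: North 3, East 5, Lowland 5.
At 14 seats: North 3, East 6, Lowland 5.
No party's allocation decreased.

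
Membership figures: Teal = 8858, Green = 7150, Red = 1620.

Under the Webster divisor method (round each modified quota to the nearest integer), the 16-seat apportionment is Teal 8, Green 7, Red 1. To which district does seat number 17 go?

Priority for the next seat is population ÷ (current seats + 0.5).
Priorities: Teal 1042.118, Green 953.333, Red 1080.000.
Highest priority: Red.

Red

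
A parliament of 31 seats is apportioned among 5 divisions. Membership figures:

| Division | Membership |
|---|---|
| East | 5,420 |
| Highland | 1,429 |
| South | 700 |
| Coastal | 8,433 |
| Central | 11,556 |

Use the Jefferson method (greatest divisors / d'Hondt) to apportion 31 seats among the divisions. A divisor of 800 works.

East: 6, Highland: 1, South: 0, Coastal: 10, Central: 14

With modified divisor 800: modified quotas East 6.775, Highland 1.786, South 0.875, Coastal 10.541, Central 14.445.
Rounding down: East 6, Highland 1, South 0, Coastal 10, Central 14 (total 31).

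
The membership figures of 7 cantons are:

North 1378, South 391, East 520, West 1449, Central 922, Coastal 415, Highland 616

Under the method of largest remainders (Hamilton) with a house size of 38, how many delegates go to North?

9

Standard divisor: 5691 ÷ 38 ≈ 149.763.
Standard quotas: North 9.201, South 2.611, East 3.472, West 9.675, Central 6.156, Coastal 2.771, Highland 4.113.
Lower quotas: North 9, South 2, East 3, West 9, Central 6, Coastal 2, Highland 4 (sum 35, leaving 3 seats).
Remainders in descending order: Coastal 0.771, West 0.675, South 0.611, East 0.472, North 0.201, Central 0.156, Highland 0.113.
Largest remainders: Coastal, West, South receive the extra seats.
North receives 9.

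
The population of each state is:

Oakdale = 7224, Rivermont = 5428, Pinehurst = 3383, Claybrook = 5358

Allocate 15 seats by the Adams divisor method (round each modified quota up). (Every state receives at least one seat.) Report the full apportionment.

Oakdale 5, Rivermont 4, Pinehurst 2, Claybrook 4

Standard divisor 21393/15 ≈ 1426.2; standard quotas: Oakdale 5.065, Rivermont 3.806, Pinehurst 2.372, Claybrook 3.757.
Rounding up gives 6, 4, 3, 4 = 17 seats, so the divisor must be adjusted.
With modified divisor 1740: modified quotas Oakdale 4.152, Rivermont 3.120, Pinehurst 1.944, Claybrook 3.079.
Rounding up: Oakdale 5, Rivermont 4, Pinehurst 2, Claybrook 4 (total 15).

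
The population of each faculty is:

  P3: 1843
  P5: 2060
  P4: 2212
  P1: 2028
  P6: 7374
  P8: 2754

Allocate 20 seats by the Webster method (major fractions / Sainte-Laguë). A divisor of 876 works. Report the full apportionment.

With modified divisor 876: modified quotas P3 2.104, P5 2.352, P4 2.525, P1 2.315, P6 8.418, P8 3.144.
Rounding to the nearest integer: P3 2, P5 2, P4 3, P1 2, P6 8, P8 3 (total 20).

P3=2, P5=2, P4=3, P1=2, P6=8, P8=3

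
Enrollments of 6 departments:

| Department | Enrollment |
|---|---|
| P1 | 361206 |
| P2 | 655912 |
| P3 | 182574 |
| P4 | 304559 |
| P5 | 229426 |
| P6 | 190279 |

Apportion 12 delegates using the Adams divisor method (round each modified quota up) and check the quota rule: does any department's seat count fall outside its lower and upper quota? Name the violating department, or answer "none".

Standard quotas: P1 2.253, P2 4.091, P3 1.139, P4 1.900, P5 1.431, P6 1.187.
Adams allocation: P1 2, P2 4, P3 1, P4 2, P5 2, P6 1.
Every allocation lies between the lower and upper quota.

none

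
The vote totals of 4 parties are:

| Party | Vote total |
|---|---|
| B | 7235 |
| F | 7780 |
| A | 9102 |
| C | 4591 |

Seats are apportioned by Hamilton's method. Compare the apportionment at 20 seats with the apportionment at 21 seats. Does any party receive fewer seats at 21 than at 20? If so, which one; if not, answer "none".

At 20 seats: B 5, F 6, A 6, C 3.
At 21 seats: B 5, F 6, A 7, C 3.
No party's allocation decreased.

none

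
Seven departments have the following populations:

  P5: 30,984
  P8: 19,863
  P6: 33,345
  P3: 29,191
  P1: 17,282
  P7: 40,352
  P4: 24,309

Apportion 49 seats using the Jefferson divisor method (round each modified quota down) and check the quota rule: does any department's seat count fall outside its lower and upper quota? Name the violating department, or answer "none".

none

Standard quotas: P5 7.773, P8 4.983, P6 8.365, P3 7.323, P1 4.335, P7 10.123, P4 6.098.
Jefferson allocation: P5 8, P8 5, P6 9, P3 7, P1 4, P7 10, P4 6.
Every allocation lies between the lower and upper quota.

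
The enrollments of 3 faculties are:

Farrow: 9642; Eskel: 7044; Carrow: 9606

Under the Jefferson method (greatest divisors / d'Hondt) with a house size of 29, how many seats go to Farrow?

11

Standard divisor 26292/29 ≈ 906.621; standard quotas: Farrow 10.635, Eskel 7.770, Carrow 10.595.
Rounding down gives 10, 7, 10 = 27 seats, so the divisor must be adjusted.
With modified divisor 874.9: modified quotas Farrow 11.021, Eskel 8.051, Carrow 10.980.
Rounding down: Farrow 11, Eskel 8, Carrow 10 (total 29).
Farrow receives 11.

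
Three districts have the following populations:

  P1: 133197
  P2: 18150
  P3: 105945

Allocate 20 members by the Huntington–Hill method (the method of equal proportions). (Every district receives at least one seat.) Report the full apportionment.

P1 10, P2 2, P3 8

With divisor 12767: modified quotas P1 10.433, P2 1.422, P3 8.298.
Geometric-mean thresholds: P1 √(10·11)=10.488, P2 √(1·2)=1.414, P3 √(8·9)=8.485.
Each quota rounded against its threshold gives P1 10, P2 2, P3 8 (total 20).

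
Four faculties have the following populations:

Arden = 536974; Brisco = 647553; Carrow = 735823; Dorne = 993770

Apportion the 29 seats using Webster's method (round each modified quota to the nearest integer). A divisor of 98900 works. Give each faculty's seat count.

With modified divisor 98900: modified quotas Arden 5.429, Brisco 6.548, Carrow 7.440, Dorne 10.048.
Rounding to the nearest integer: Arden 5, Brisco 7, Carrow 7, Dorne 10 (total 29).

Arden=5, Brisco=7, Carrow=7, Dorne=10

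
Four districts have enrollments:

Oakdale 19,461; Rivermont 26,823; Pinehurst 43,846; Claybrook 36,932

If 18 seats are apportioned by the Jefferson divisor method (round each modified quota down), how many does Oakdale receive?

Standard divisor 127062/18 ≈ 7059; standard quotas: Oakdale 2.757, Rivermont 3.800, Pinehurst 6.211, Claybrook 5.232.
Rounding down gives 2, 3, 6, 5 = 16 seats, so the divisor must be adjusted.
With modified divisor 6400: modified quotas Oakdale 3.041, Rivermont 4.191, Pinehurst 6.851, Claybrook 5.771.
Rounding down: Oakdale 3, Rivermont 4, Pinehurst 6, Claybrook 5 (total 18).
Oakdale receives 3.

3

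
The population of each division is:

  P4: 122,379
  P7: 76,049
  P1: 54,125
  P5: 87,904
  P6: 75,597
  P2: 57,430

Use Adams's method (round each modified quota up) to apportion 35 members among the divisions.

Standard divisor 473484/35 ≈ 13528.114; standard quotas: P4 9.046, P7 5.622, P1 4.001, P5 6.498, P6 5.588, P2 4.245.
Rounding up gives 10, 6, 5, 7, 6, 5 = 39 seats, so the divisor must be adjusted.
With modified divisor 14900: modified quotas P4 8.213, P7 5.104, P1 3.633, P5 5.900, P6 5.074, P2 3.854.
Rounding up: P4 9, P7 6, P1 4, P5 6, P6 6, P2 4 (total 35).

P4=9, P7=6, P1=4, P5=6, P6=6, P2=4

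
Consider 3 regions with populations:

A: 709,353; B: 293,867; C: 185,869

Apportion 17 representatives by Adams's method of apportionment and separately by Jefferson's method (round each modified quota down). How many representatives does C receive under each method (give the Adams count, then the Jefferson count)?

Adams: A 10, B 4, C 3.
Jefferson: A 11, B 4, C 2.
C gets 3 under Adams and 2 under Jefferson.

3 and 2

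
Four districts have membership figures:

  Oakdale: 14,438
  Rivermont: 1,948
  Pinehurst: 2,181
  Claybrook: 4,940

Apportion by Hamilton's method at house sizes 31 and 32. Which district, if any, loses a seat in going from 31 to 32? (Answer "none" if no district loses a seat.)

At 31 seats: Oakdale 19, Rivermont 3, Pinehurst 3, Claybrook 6.
At 32 seats: Oakdale 20, Rivermont 2, Pinehurst 3, Claybrook 7.
Rivermont drops from 3 to 2.

Rivermont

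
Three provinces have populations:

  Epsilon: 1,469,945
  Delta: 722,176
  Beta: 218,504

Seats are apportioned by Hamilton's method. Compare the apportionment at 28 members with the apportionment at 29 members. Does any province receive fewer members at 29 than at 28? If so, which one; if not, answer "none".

At 28 seats: Epsilon 17, Delta 8, Beta 3.
At 29 seats: Epsilon 18, Delta 9, Beta 2.
Beta drops from 3 to 2.

Beta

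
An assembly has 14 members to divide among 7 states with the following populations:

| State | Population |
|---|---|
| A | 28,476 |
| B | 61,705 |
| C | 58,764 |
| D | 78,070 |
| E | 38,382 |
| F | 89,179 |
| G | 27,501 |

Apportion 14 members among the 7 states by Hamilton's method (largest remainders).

A 1; B 2; C 2; D 3; E 2; F 3; G 1

Total 382077; standard divisor 382077/14 ≈ 27291.214.
Standard quotas: A 1.0434, B 2.2610, C 2.1532, D 2.8606, E 1.4064, F 3.2677, G 1.0077.
Lower quotas: A 1, B 2, C 2, D 2, E 1, F 3, G 1 (sum 12, leaving 2 seats).
Remainders in descending order: D 0.8606, E 0.4064, F 0.2677, B 0.2610, C 0.1532, A 0.0434, G 0.0077.
The surplus seats go to D, E.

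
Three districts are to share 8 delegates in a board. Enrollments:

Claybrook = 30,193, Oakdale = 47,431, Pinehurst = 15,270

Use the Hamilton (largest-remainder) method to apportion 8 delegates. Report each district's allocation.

Standard divisor: 92894 ÷ 8 ≈ 11611.75.
Standard quotas: Claybrook 2.6002, Oakdale 4.0847, Pinehurst 1.3150.
Lower quotas: Claybrook 2, Oakdale 4, Pinehurst 1 (sum 7, leaving 1 seat).
Remainders in descending order: Claybrook 0.6002, Pinehurst 0.3150, Oakdale 0.0847.
Largest remainder: Claybrook receives the extra seat.

Claybrook 3, Oakdale 4, Pinehurst 1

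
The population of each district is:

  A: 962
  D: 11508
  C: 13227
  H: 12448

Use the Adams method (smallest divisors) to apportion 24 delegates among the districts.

A: 1, D: 7, C: 8, H: 8

Standard divisor 38145/24 ≈ 1589.375; standard quotas: A 0.605, D 7.241, C 8.322, H 7.832.
Rounding up gives 1, 8, 9, 8 = 26 seats, so the divisor must be adjusted.
With modified divisor 1700: modified quotas A 0.566, D 6.769, C 7.781, H 7.322.
Rounding up: A 1, D 7, C 8, H 8 (total 24).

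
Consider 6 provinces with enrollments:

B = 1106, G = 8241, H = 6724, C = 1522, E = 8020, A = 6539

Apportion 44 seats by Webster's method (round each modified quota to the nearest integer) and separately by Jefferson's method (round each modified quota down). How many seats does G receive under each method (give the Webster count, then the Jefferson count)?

11 and 12

Webster: B 2, G 11, H 9, C 2, E 11, A 9.
Jefferson: B 1, G 12, H 9, C 2, E 11, A 9.
G gets 11 under Webster and 12 under Jefferson.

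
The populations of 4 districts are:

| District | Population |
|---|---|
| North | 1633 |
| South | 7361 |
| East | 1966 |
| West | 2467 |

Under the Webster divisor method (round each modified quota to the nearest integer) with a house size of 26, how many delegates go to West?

Standard divisor 13427/26 ≈ 516.423; standard quotas: North 3.162, South 14.254, East 3.807, West 4.777.
Rounding to the nearest integer gives North 3, South 14, East 4, West 5 — total 26, matching the house size, so no adjustment is needed.
West receives 5.

5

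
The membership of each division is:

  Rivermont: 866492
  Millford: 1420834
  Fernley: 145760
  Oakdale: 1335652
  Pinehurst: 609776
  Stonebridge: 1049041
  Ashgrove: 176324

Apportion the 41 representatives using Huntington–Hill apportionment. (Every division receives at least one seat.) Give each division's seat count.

With divisor 135911: modified quotas Rivermont 6.375, Millford 10.454, Fernley 1.072, Oakdale 9.827, Pinehurst 4.487, Stonebridge 7.719, Ashgrove 1.297.
Geometric-mean thresholds: Rivermont √(6·7)=6.481, Millford √(10·11)=10.488, Fernley √(1·2)=1.414, Oakdale √(9·10)=9.487, Pinehurst √(4·5)=4.472, Stonebridge √(7·8)=7.483, Ashgrove √(1·2)=1.414.
Each quota rounded against its threshold gives Rivermont 6, Millford 10, Fernley 1, Oakdale 10, Pinehurst 5, Stonebridge 8, Ashgrove 1 (total 41).

Rivermont: 6, Millford: 10, Fernley: 1, Oakdale: 10, Pinehurst: 5, Stonebridge: 8, Ashgrove: 1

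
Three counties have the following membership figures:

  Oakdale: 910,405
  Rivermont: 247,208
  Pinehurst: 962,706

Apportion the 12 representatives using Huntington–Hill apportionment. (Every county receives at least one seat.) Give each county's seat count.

Oakdale 5, Rivermont 1, Pinehurst 6

With divisor 175284: modified quotas Oakdale 5.194, Rivermont 1.410, Pinehurst 5.492.
Geometric-mean thresholds: Oakdale √(5·6)=5.477, Rivermont √(1·2)=1.414, Pinehurst √(5·6)=5.477.
Each quota rounded against its threshold gives Oakdale 5, Rivermont 1, Pinehurst 6 (total 12).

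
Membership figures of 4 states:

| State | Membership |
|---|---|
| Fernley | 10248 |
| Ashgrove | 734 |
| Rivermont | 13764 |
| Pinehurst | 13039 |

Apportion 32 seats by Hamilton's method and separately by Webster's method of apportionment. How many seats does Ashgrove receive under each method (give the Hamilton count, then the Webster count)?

Hamilton: Fernley 9, Ashgrove 0, Rivermont 12, Pinehurst 11.
Webster: Fernley 9, Ashgrove 1, Rivermont 11, Pinehurst 11.
Ashgrove gets 0 under Hamilton and 1 under Webster.

0 and 1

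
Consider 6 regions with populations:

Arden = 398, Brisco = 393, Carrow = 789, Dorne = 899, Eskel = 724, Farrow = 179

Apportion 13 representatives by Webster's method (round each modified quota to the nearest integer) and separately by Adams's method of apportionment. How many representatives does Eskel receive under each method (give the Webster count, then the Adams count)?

3 and 2

Webster: Arden 2, Brisco 1, Carrow 3, Dorne 3, Eskel 3, Farrow 1.
Adams: Arden 2, Brisco 2, Carrow 3, Dorne 3, Eskel 2, Farrow 1.
Eskel gets 3 under Webster and 2 under Adams.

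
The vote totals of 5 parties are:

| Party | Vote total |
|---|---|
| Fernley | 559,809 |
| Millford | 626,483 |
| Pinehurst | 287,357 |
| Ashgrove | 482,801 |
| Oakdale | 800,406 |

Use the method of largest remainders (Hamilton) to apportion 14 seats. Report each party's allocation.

Fernley 3, Millford 3, Pinehurst 2, Ashgrove 2, Oakdale 4

Standard divisor: 2756856 ÷ 14 ≈ 196918.286.
Standard quotas: Fernley 2.8428, Millford 3.1814, Pinehurst 1.4593, Ashgrove 2.4518, Oakdale 4.0647.
Lower quotas: Fernley 2, Millford 3, Pinehurst 1, Ashgrove 2, Oakdale 4 (sum 12, leaving 2 seats).
Remainders in descending order: Fernley 0.8428, Pinehurst 0.4593, Ashgrove 0.4518, Millford 0.1814, Oakdale 0.0647.
Largest remainders: Fernley, Pinehurst receive the extra seats.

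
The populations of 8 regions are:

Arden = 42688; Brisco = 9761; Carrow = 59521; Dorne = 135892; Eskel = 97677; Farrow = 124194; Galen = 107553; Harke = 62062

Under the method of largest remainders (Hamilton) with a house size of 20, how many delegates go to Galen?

Standard divisor: 639348 ÷ 20 ≈ 31967.4.
Standard quotas: Arden 1.3354, Brisco 0.3053, Carrow 1.8619, Dorne 4.2510, Eskel 3.0555, Farrow 3.8850, Galen 3.3645, Harke 1.9414.
Lower quotas: Arden 1, Brisco 0, Carrow 1, Dorne 4, Eskel 3, Farrow 3, Galen 3, Harke 1 (sum 16, leaving 4 seats).
Remainders in descending order: Harke 0.9414, Farrow 0.8850, Carrow 0.8619, Galen 0.3645, Arden 0.3354, Brisco 0.3053, Dorne 0.2510, Eskel 0.0555.
Largest remainders: Harke, Farrow, Carrow, Galen receive the extra seats.
Galen receives 4.

4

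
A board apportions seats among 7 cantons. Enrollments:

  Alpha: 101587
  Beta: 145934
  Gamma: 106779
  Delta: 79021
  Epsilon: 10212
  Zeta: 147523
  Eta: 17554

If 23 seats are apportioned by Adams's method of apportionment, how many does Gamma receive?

4

Standard divisor 608610/23 ≈ 26461.304; standard quotas: Alpha 3.839, Beta 5.515, Gamma 4.035, Delta 2.986, Epsilon 0.386, Zeta 5.575, Eta 0.663.
Rounding up gives 4, 6, 5, 3, 1, 6, 1 = 26 seats, so the divisor must be adjusted.
With modified divisor 31700: modified quotas Alpha 3.205, Beta 4.604, Gamma 3.368, Delta 2.493, Epsilon 0.322, Zeta 4.654, Eta 0.554.
Rounding up: Alpha 4, Beta 5, Gamma 4, Delta 3, Epsilon 1, Zeta 5, Eta 1 (total 23).
Gamma receives 4.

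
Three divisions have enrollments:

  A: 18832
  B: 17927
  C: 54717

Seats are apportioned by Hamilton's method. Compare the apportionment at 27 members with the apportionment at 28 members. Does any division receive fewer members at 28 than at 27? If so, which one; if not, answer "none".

none

At 27 seats: A 6, B 5, C 16.
At 28 seats: A 6, B 5, C 17.
No division's allocation decreased.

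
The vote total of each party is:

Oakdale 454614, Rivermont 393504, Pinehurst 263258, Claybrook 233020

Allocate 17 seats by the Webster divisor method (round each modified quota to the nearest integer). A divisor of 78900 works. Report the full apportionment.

Oakdale: 6, Rivermont: 5, Pinehurst: 3, Claybrook: 3

With modified divisor 78900: modified quotas Oakdale 5.762, Rivermont 4.987, Pinehurst 3.337, Claybrook 2.953.
Rounding to the nearest integer: Oakdale 6, Rivermont 5, Pinehurst 3, Claybrook 3 (total 17).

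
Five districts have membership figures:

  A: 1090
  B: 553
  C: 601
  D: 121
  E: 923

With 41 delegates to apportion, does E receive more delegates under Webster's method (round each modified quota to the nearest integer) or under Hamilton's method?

Webster: A 14, B 7, C 7, D 2, E 11.
Hamilton: A 14, B 7, C 7, D 1, E 12.
E gets 11 under Webster and 12 under Hamilton.

Hamilton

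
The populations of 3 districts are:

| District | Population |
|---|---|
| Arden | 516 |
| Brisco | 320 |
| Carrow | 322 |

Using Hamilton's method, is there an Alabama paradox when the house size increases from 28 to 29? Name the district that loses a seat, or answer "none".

At 28 seats: Arden 12, Brisco 8, Carrow 8.
At 29 seats: Arden 13, Brisco 8, Carrow 8.
No district's allocation decreased.

none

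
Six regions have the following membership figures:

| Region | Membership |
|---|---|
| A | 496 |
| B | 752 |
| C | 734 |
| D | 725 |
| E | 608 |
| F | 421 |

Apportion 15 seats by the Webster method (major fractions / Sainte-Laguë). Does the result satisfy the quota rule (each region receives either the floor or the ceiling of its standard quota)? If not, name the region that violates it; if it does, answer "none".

Standard quotas: A 1.991, B 3.019, C 2.947, D 2.911, E 2.441, F 1.690.
Webster allocation: A 2, B 3, C 3, D 3, E 2, F 2.
Every allocation lies between the lower and upper quota.

none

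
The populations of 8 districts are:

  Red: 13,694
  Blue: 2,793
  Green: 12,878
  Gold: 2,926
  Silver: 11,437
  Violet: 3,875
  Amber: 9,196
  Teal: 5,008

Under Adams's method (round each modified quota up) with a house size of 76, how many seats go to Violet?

5

Standard divisor 61807/76 ≈ 813.25; standard quotas: Red 16.839, Blue 3.434, Green 15.835, Gold 3.598, Silver 14.063, Violet 4.765, Amber 11.308, Teal 6.158.
Rounding up gives 17, 4, 16, 4, 15, 5, 12, 7 = 80 seats, so the divisor must be adjusted.
With modified divisor 857: modified quotas Red 15.979, Blue 3.259, Green 15.027, Gold 3.414, Silver 13.345, Violet 4.522, Amber 10.730, Teal 5.844.
Rounding up: Red 16, Blue 4, Green 16, Gold 4, Silver 14, Violet 5, Amber 11, Teal 6 (total 76).
Violet receives 5.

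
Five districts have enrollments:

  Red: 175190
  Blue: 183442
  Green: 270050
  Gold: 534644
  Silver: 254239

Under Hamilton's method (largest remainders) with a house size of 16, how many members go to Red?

2

The standard divisor is 1417565/16 ≈ 88597.812.
Standard quotas: Red 1.9774, Blue 2.0705, Green 3.0480, Gold 6.0345, Silver 2.8696.
Lower quotas: Red 1, Blue 2, Green 3, Gold 6, Silver 2 (sum 14, leaving 2 seats).
Remainders in descending order: Red 0.9774, Silver 0.8696, Blue 0.0705, Green 0.0480, Gold 0.0345.
Largest remainders: Red, Silver receive the extra seats.
Red receives 2.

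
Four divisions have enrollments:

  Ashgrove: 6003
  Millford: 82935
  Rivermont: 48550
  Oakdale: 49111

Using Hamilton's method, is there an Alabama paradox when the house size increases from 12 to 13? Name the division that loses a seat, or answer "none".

At 12 seats: Ashgrove 1, Millford 5, Rivermont 3, Oakdale 3.
At 13 seats: Ashgrove 0, Millford 6, Rivermont 3, Oakdale 4.
Ashgrove drops from 1 to 0.

Ashgrove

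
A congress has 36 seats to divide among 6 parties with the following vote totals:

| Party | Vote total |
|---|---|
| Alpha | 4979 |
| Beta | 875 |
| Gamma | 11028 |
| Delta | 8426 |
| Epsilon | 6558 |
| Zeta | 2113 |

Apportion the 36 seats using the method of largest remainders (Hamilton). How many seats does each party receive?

Alpha 5, Beta 1, Gamma 12, Delta 9, Epsilon 7, Zeta 2

The standard divisor is 33979/36 ≈ 943.861.
Standard quotas: Alpha 5.2751, Beta 0.9270, Gamma 11.6839, Delta 8.9272, Epsilon 6.9481, Zeta 2.2387.
Lower quotas: Alpha 5, Beta 0, Gamma 11, Delta 8, Epsilon 6, Zeta 2 (sum 32, leaving 4 seats).
Remainders in descending order: Epsilon 0.9481, Delta 0.9272, Beta 0.9270, Gamma 0.6839, Alpha 0.2751, Zeta 0.2387.
The surplus seats go to Epsilon, Delta, Beta, Gamma.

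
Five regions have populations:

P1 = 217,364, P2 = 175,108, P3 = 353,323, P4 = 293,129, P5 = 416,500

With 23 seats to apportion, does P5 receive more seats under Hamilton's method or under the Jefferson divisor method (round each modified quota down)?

Jefferson

Hamilton: P1 3, P2 3, P3 6, P4 5, P5 6.
Jefferson: P1 3, P2 2, P3 6, P4 5, P5 7.
P5 gets 6 under Hamilton and 7 under Jefferson.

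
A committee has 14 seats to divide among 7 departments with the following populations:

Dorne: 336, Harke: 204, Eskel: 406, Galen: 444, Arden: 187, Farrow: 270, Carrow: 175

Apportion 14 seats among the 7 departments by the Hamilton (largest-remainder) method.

Dorne 2, Harke 2, Eskel 3, Galen 3, Arden 1, Farrow 2, Carrow 1

Total 2022; standard divisor 2022/14 ≈ 144.429.
Standard quotas: Dorne 2.326, Harke 1.412, Eskel 2.811, Galen 3.074, Arden 1.295, Farrow 1.869, Carrow 1.212.
Lower quotas: Dorne 2, Harke 1, Eskel 2, Galen 3, Arden 1, Farrow 1, Carrow 1 (sum 11, leaving 3 seats).
Remainders in descending order: Farrow 0.869, Eskel 0.811, Harke 0.412, Dorne 0.326, Arden 0.295, Carrow 0.212, Galen 0.074.
The surplus seats go to Farrow, Eskel, Harke.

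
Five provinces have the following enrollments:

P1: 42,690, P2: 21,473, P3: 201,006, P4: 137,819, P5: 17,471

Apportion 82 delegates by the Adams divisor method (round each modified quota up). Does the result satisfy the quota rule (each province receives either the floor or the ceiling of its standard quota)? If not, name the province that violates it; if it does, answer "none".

P3

Standard quotas: P1 8.326, P2 4.188, P3 39.201, P4 26.878, P5 3.407.
Adams allocation: P1 9, P2 5, P3 38, P4 26, P5 4.
P3 has quota 39.201 (lower 39, upper 40) but receives 38 — outside the quota interval.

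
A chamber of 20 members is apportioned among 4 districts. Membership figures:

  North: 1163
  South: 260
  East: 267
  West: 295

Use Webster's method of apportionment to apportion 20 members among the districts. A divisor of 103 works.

North 11; South 3; East 3; West 3

With modified divisor 103: modified quotas North 11.291, South 2.524, East 2.592, West 2.864.
Rounding to the nearest integer: North 11, South 3, East 3, West 3 (total 20).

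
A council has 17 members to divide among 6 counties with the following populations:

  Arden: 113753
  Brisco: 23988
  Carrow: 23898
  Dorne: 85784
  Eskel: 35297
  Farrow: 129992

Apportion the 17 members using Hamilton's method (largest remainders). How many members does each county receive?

Arden: 5, Brisco: 1, Carrow: 1, Dorne: 4, Eskel: 1, Farrow: 5

Standard divisor: 412712 ÷ 17 ≈ 24277.176.
Standard quotas: Arden 4.6856, Brisco 0.9881, Carrow 0.9844, Dorne 3.5335, Eskel 1.4539, Farrow 5.3545.
Lower quotas: Arden 4, Brisco 0, Carrow 0, Dorne 3, Eskel 1, Farrow 5 (sum 13, leaving 4 seats).
Remainders in descending order: Brisco 0.9881, Carrow 0.9844, Arden 0.6856, Dorne 0.5335, Eskel 0.4539, Farrow 0.3545.
Largest remainders: Brisco, Carrow, Arden, Dorne receive the extra seats.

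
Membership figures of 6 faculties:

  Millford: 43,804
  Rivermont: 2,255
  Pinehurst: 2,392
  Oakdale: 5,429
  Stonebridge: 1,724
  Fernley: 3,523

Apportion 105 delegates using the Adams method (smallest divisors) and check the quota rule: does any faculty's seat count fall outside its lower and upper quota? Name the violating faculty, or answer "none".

Standard quotas: Millford 77.789, Rivermont 4.005, Pinehurst 4.248, Oakdale 9.641, Stonebridge 3.062, Fernley 6.256.
Adams allocation: Millford 76, Rivermont 4, Pinehurst 5, Oakdale 10, Stonebridge 3, Fernley 7.
Millford has quota 77.789 (lower 77, upper 78) but receives 76 — outside the quota interval.

Millford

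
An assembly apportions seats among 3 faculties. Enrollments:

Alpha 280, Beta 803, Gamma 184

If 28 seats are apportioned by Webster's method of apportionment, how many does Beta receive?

18

Standard divisor 1267/28 ≈ 45.25; standard quotas: Alpha 6.188, Beta 17.746, Gamma 4.066.
Rounding to the nearest integer gives Alpha 6, Beta 18, Gamma 4 — total 28, matching the house size, so no adjustment is needed.
Beta receives 18.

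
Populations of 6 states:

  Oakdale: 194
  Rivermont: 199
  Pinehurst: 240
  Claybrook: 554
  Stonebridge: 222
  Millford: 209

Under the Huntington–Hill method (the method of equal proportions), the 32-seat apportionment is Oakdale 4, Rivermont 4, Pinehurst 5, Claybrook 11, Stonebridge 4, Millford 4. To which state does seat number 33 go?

Stonebridge

Priority for the next seat is population ÷ (√(s·(s+1))).
Priorities: Oakdale 43.380, Rivermont 44.498, Pinehurst 43.818, Claybrook 48.220, Stonebridge 49.641, Millford 46.734.
Highest priority: Stonebridge.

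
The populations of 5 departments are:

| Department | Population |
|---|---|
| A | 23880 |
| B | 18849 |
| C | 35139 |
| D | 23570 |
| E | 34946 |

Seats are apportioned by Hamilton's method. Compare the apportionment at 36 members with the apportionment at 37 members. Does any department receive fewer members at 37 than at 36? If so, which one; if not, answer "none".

At 36 seats: A 7, B 5, C 9, D 6, E 9.
At 37 seats: A 6, B 5, C 10, D 6, E 10.
A drops from 7 to 6.

A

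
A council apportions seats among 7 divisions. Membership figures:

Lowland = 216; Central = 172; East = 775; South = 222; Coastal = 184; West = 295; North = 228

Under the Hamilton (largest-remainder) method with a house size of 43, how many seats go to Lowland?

4

The standard divisor is 2092/43 ≈ 48.651.
Standard quotas: Lowland 4.440, Central 3.535, East 15.930, South 4.563, Coastal 3.782, West 6.064, North 4.686.
Lower quotas: Lowland 4, Central 3, East 15, South 4, Coastal 3, West 6, North 4 (sum 39, leaving 4 seats).
Remainders in descending order: East 0.930, Coastal 0.782, North 0.686, South 0.563, Central 0.535, Lowland 0.440, West 0.064.
Largest remainders: East, Coastal, North, South receive the extra seats.
Lowland receives 4.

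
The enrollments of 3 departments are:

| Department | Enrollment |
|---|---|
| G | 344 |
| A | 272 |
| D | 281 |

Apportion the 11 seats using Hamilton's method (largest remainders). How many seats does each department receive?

Standard divisor: 897 ÷ 11 ≈ 81.545.
Standard quotas: G 4.219, A 3.336, D 3.446.
Lower quotas: G 4, A 3, D 3 (sum 10, leaving 1 seat).
Remainders in descending order: D 0.446, A 0.336, G 0.219.
Largest remainder: D receives the extra seat.

G: 4, A: 3, D: 4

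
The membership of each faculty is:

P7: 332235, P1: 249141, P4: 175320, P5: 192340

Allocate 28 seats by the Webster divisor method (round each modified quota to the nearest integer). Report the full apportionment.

Standard divisor 949036/28 ≈ 33894.143; standard quotas: P7 9.802, P1 7.351, P4 5.173, P5 5.675.
Rounding to the nearest integer gives P7 10, P1 7, P4 5, P5 6 — total 28, matching the house size, so no adjustment is needed.

P7 10, P1 7, P4 5, P5 6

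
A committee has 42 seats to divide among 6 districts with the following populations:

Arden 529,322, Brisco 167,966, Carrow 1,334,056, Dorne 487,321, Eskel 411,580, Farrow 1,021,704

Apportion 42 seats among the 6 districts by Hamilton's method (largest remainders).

Arden 6; Brisco 2; Carrow 14; Dorne 5; Eskel 4; Farrow 11

The standard divisor is 3951949/42 ≈ 94094.024.
Standard quotas: Arden 5.6255, Brisco 1.7851, Carrow 14.1779, Dorne 5.1791, Eskel 4.3741, Farrow 10.8583.
Lower quotas: Arden 5, Brisco 1, Carrow 14, Dorne 5, Eskel 4, Farrow 10 (sum 39, leaving 3 seats).
Remainders in descending order: Farrow 0.8583, Brisco 0.7851, Arden 0.6255, Eskel 0.3741, Dorne 0.1791, Carrow 0.1779.
Largest remainders: Farrow, Brisco, Arden receive the extra seats.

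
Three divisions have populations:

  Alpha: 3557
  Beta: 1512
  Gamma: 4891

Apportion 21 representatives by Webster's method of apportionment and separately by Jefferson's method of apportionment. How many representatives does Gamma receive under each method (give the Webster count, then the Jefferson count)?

Webster: Alpha 8, Beta 3, Gamma 10.
Jefferson: Alpha 7, Beta 3, Gamma 11.
Gamma gets 10 under Webster and 11 under Jefferson.

10 and 11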